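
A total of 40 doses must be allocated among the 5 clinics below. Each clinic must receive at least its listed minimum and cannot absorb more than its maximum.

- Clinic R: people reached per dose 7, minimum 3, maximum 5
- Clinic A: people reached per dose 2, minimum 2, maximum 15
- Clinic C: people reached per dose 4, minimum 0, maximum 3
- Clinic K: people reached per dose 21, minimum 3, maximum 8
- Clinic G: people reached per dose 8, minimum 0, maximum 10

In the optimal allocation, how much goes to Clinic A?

Meeting every minimum uses 3+2+0+3+0 = 8 doses, leaving 32.
Order the clinics by people reached per dose: Clinic K 21 > Clinic G 8 > Clinic R 7 > Clinic C 4 > Clinic A 2.
Clinic K: +5 to 8 (cap) → 27 left.
Clinic G: +10 to 10 (cap) → 17 left.
Clinic R takes 2 more to reach its cap of 5 → 15 left.
Clinic C takes 3 more to reach its cap of 3 → 12 left.
Only 12 left; Clinic A takes them to reach 14.

14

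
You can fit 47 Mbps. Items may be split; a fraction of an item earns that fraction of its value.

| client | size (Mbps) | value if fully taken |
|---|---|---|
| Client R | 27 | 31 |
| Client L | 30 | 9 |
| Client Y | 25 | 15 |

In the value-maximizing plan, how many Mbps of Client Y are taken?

Best value per unit of size first: Client R 31/27≈1.15, Client Y 15/25≈0.6, Client L 9/30≈0.3.
Client R: take in full, 27 Mbps for value 31 — 20 left.
Fill the last 20 Mbps with part of Client Y: 20/25 of it earns 12.

20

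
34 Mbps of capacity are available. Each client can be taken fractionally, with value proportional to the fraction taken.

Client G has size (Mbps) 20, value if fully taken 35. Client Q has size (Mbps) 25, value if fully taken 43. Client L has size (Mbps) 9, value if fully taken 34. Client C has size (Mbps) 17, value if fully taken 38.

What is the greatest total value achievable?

Best value per unit of size first: Client L 34/9≈3.78, Client C 38/17≈2.24, Client G 35/20≈1.75, Client Q 43/25≈1.72.
All 9 Mbps of Client L fit (value 34) ; 25 remain.
Client C: take in full, 17 Mbps for value 38 ; 8 left.
8 Mbps left: a 8/20 share of Client G gives 35×8/20 = 14.
Total value = 86.

86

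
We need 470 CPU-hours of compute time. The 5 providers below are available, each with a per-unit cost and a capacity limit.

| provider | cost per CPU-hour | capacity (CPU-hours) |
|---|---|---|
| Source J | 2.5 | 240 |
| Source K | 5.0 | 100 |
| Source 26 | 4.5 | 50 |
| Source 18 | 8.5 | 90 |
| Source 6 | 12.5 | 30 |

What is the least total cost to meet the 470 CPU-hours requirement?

Use providers in increasing cost order.
Source J (2.5): use full 240 — 230 CPU-hours to go.
Source 26 at 4.5: take all 50 CPU-hours — 180 still needed.
Take 100 from Source K at 5.0 — need 80 more.
Take 80 from Source 18 at 8.5 to finish.
Source 6: unused.
Cost = 240×2.5 + 50×4.5 + 100×5.0 + 80×8.5 = 2005.

2005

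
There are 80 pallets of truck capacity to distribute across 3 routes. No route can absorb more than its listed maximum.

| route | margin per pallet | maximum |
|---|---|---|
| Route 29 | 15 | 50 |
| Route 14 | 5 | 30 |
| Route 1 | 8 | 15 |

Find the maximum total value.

945

Rank by margin per pallet: Route 29 15 > Route 1 8 > Route 14 5.
Give Route 29 50 to hit its cap of 50 — 30 left.
Route 1: +15 to 15 (cap) — 15 left.
Route 14 has room for 30 but only 15 remain, so it gets 15.
Total = 15×50 + 5×15 + 8×15 = 945.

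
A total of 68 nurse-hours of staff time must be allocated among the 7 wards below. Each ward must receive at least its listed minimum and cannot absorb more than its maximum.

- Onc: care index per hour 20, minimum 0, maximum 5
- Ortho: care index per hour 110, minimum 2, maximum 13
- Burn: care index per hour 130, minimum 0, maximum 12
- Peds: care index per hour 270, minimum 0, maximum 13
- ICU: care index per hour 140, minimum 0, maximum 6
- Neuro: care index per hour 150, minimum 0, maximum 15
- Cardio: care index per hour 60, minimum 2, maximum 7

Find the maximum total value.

Meeting every minimum uses 0+2+0+0+0+0+2 = 4 nurse-hours, leaving 64.
Order the wards by care index per hour: Peds 270 > Neuro 150 > ICU 140 > Burn 130 > Ortho 110 > Cardio 60 > Onc 20.
Peds takes 13 more to reach its cap of 13 — 51 left.
Give Neuro 15 more to hit its cap of 15 — 36 left.
ICU takes 6 more to reach its cap of 6 — 30 left.
Burn takes 12 more to reach its cap of 12 — 18 left.
Give Ortho 11 more to hit its cap of 13 — 7 left.
Cardio takes 5 more to reach its cap of 7 — 2 left.
Only 2 left; Onc takes them to reach 2.
Total = 20×2 + 110×13 + 130×12 + 270×13 + 140×6 + 150×15 + 60×7 = 10050.

10050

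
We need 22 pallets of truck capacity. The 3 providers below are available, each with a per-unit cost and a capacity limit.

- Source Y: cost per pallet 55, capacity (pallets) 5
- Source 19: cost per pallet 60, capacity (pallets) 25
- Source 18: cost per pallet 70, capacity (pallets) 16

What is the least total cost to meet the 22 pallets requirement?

1295

Fill from the cheapest provider first.
Source Y (55): use full 5 — 17 pallets to go.
Source 19 at 60: take 17 of its 25 — requirement met.
Source 18: unused.
Cost = 5×55 + 17×60 = 1295.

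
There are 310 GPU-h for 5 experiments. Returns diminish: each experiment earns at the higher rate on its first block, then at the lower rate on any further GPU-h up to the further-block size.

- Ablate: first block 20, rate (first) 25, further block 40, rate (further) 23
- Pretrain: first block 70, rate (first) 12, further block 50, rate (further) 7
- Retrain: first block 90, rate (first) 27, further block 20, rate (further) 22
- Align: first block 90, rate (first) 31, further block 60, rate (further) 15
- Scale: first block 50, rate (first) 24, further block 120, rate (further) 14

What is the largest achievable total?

Order all 10 blocks by rate: Align/first 31 > Retrain/first 27 > Ablate/first 25 > Scale/first 24 > Ablate/second 23 > Retrain/second 22 > Align/second 15 > Scale/second 14 > Pretrain/first 12 > Pretrain/second 7.
Fill Align first block (90 at 31) ; 220 left.
Retrain first at 27: fill all 90 ; 130 left.
Ablate first at 25: fill all 20 ; 110 left.
Scale first at 24: fill all 50 ; 60 left.
Ablate/second (23): +40 ; 20 left.
Retrain second at 22: fill all 20 ; 0 left.
Total = 31×90 + 27×90 + 25×20 + 24×50 + 23×40 + 22×20 = 8280.

8280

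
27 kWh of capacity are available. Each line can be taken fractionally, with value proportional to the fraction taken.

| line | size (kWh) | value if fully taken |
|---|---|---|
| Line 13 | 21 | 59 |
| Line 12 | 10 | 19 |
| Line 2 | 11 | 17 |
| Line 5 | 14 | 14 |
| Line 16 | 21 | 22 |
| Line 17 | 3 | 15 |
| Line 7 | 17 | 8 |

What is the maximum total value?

79.7

Rank by value-to-size ratio: Line 17 15/3≈5, Line 13 59/21≈2.81, Line 12 19/10≈1.9, Line 2 17/11≈1.55, Line 16 22/21≈1.05, Line 5 14/14≈1, Line 7 8/17≈0.471.
All 3 kWh of Line 17 fit (value 15) — 24 remain.
Line 13: take in full, 21 kWh for value 59 — 3 left.
Fill the last 3 kWh with part of Line 12: 3/10 of it earns 5.7.
Total value = 79.7.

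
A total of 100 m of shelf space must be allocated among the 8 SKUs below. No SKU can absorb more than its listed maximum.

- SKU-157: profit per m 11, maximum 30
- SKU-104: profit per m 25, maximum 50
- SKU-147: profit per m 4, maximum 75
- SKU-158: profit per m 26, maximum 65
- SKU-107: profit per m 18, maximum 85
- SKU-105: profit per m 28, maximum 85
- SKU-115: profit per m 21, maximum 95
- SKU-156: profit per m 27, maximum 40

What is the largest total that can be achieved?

2785

Rank by profit per m: SKU-105 28 > SKU-156 27 > SKU-158 26 > SKU-104 25 > SKU-115 21 > SKU-107 18 > SKU-157 11 > SKU-147 4.
SKU-105: +85 to 85 (cap) — 15 left.
Only 15 left; SKU-156 takes them to reach 15.
Total = 28×85 + 27×15 = 2785.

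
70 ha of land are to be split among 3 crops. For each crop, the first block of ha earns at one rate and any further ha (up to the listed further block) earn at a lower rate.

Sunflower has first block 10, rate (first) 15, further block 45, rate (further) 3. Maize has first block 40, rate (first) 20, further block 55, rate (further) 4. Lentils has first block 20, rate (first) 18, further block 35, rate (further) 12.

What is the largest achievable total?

Treat each block as its own option and order by rate: Maize/first 20 > Lentils/first 18 > Sunflower/first 15 > Lentils/second 12 > Maize/second 4 > Sunflower/second 3.
Maize/first (20): +40 → 30 left.
Lentils/first (18): +20 → 10 left.
Sunflower first at 15: fill all 10 → 0 left.
Total = 20×40 + 18×20 + 15×10 = 1310.

1310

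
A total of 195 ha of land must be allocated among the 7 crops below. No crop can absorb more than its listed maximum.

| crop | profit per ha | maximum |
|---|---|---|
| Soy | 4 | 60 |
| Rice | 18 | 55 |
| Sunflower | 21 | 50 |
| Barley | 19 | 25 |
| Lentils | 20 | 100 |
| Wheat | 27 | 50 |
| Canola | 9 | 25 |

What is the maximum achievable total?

4300

Highest profit per ha first: Wheat 27 > Sunflower 21 > Lentils 20 > Barley 19 > Rice 18 > Canola 9 > Soy 4.
Give Wheat 50 to hit its cap of 50 → 145 left.
Sunflower: +50 to 50 (cap) → 95 left.
Lentils: +95 (room for 100) → 95. Pool exhausted.
Total = 21×50 + 20×95 + 27×50 = 4300.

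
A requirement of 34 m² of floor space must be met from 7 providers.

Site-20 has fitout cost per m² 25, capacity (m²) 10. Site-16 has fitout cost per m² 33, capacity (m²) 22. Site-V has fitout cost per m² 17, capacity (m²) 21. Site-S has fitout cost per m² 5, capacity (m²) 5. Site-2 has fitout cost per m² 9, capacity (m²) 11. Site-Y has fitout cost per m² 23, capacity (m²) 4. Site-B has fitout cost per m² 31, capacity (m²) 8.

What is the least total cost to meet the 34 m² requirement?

430

Use providers in increasing cost order.
Site-S (5): use full 5 — 29 m² to go.
Site-2 (9): use full 11 — 18 m² to go.
Site-V (17): take the remaining 18 — done.
Site-Y, Site-20, Site-B, Site-16: unused.
Cost = 5×5 + 11×9 + 18×17 = 430.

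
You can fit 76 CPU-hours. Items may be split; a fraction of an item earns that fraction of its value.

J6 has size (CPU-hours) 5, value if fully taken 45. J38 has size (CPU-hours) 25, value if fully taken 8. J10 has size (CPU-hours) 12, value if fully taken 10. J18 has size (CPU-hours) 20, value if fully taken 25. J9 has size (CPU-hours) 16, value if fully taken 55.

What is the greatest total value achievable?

Best value per unit of size first: J6 45/5≈9, J9 55/16≈3.44, J18 25/20≈1.25, J10 10/12≈0.833, J38 8/25≈0.32.
All 5 CPU-hours of J6 fit (value 45) → 71 remain.
Take all of J9 (16 CPU-hours, value 55) → 55 CPU-hours left.
J18: take in full, 20 CPU-hours for value 25 → 35 left.
Take all of J10 (12 CPU-hours, value 10) → 23 CPU-hours left.
Only 23 CPU-hours remain; take 23/25 of J38 for value 8×23/25 = 7.36.
Total value = 142.36.

142.36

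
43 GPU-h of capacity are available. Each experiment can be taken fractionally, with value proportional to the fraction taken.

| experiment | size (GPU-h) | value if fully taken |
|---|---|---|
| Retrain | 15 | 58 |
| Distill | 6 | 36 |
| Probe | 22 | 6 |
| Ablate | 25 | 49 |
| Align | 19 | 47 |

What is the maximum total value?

146.88

Best value per unit of size first: Distill 36/6≈6, Retrain 58/15≈3.87, Align 47/19≈2.47, Ablate 49/25≈1.96, Probe 6/22≈0.273.
All 6 GPU-h of Distill fit (value 36) → 37 remain.
All 15 GPU-h of Retrain fit (value 58) → 22 remain.
Align: take in full, 19 GPU-h for value 47 → 3 left.
Fill the last 3 GPU-h with part of Ablate: 3/25 of it earns 5.88.
Total value = 146.88.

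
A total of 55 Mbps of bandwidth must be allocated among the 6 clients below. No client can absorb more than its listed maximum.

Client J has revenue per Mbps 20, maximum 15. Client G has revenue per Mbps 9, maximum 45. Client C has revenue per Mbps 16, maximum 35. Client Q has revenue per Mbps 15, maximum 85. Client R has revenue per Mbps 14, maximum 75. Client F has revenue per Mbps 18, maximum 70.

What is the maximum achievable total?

1020

Highest revenue per Mbps first: Client J 20 > Client F 18 > Client C 16 > Client Q 15 > Client R 14 > Client G 9.
Give Client J 15 to hit its cap of 15 — 40 left.
Client F has room for 70 but only 40 remain, so it gets 40.
Total = 20×15 + 18×40 = 1020.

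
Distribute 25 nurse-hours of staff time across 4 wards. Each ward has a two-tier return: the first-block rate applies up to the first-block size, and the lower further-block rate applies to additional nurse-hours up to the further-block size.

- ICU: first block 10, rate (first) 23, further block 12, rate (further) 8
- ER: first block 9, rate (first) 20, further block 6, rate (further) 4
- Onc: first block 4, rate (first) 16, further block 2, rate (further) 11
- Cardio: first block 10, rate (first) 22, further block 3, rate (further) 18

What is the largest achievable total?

Rank every tier by rate: ICU/tier1 23 > Cardio/tier1 22 > ER/tier1 20 > Cardio/tier2 18 > Onc/tier1 16 > Onc/tier2 11 > ICU/tier2 8 > ER/tier2 4.
ICU/tier1 (23): +10 → 15 left.
Cardio tier1 at 22: fill all 10 → 5 left.
5 remain; put them into ER tier1 at 20.
Total = 23×10 + 22×10 + 20×5 = 550.

550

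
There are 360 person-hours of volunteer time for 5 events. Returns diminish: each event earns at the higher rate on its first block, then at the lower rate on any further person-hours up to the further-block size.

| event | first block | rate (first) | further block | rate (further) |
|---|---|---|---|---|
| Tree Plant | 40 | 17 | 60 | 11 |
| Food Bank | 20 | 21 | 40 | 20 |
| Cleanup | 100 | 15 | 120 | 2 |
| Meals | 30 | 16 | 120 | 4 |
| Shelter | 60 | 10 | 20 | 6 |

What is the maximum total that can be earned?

5200

Rank every tier by rate: Food Bank/T1 21 > Food Bank/T2 20 > Tree Plant/T1 17 > Meals/T1 16 > Cleanup/T1 15 > Tree Plant/T2 11 > Shelter/T1 10 > Shelter/T2 6 > Meals/T2 4 > Cleanup/T2 2.
Food Bank T1 at 21: fill all 20 → 340 left.
Food Bank/T2 (20): +40 → 300 left.
Tree Plant T1 at 17: fill all 40 → 260 left.
Fill Meals T1 block (30 at 16) → 230 left.
Cleanup T1 at 15: fill all 100 → 130 left.
Fill Tree Plant T2 block (60 at 11) → 70 left.
Fill Shelter T1 block (60 at 10) → 10 left.
Shelter/T2: +10 of 20 at 6; pool empty.
Total = 21×20 + 20×40 + 17×40 + 16×30 + 15×100 + 11×60 + 10×60 + 6×10 = 5200.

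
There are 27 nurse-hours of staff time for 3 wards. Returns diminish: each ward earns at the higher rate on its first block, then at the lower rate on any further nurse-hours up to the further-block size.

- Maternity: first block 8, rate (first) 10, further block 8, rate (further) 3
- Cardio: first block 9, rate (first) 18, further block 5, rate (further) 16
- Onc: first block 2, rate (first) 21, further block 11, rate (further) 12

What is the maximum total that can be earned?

Rank every tier by rate: Onc/first 21 > Cardio/first 18 > Cardio/second 16 > Onc/second 12 > Maternity/first 10 > Maternity/second 3.
Onc first at 21: fill all 2 — 25 left.
Cardio first at 18: fill all 9 — 16 left.
Fill Cardio second block (5 at 16) — 11 left.
Onc/second (12): +11 — 0 left.
Total = 21×2 + 18×9 + 16×5 + 12×11 = 416.

416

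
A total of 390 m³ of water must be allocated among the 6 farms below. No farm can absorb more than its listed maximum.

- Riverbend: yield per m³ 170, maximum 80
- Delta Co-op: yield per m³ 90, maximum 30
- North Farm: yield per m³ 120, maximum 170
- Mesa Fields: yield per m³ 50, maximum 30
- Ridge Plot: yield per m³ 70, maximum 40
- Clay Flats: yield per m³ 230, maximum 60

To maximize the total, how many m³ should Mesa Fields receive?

10

Highest yield per m³ first: Clay Flats 230 > Riverbend 170 > North Farm 120 > Delta Co-op 90 > Ridge Plot 70 > Mesa Fields 50.
Clay Flats takes 60 to reach its cap of 60 → 330 left.
Riverbend takes 80 to reach its cap of 80 → 250 left.
Give North Farm 170 to hit its cap of 170 → 80 left.
Delta Co-op takes 30 to reach its cap of 30 → 50 left.
Give Ridge Plot 40 to hit its cap of 40 → 10 left.
Mesa Fields: +10 (room for 30) → 10. Pool exhausted.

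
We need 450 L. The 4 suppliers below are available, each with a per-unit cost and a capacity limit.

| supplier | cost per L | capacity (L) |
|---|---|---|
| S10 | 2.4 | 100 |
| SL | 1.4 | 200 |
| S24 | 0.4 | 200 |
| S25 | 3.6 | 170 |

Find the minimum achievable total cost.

480

Fill from the cheapest supplier first.
Take 200 from S24 at 0.4 → need 250 more.
SL (1.4): use full 200 → 50 L to go.
Take 50 from S10 at 2.4 to finish.
S25: unused.
Cost = 200×0.4 + 200×1.4 + 50×2.4 = 480.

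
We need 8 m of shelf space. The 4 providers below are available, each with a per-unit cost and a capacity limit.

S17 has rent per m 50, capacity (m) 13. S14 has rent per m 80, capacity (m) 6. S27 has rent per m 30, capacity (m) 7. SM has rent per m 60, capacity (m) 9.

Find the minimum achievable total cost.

Fill from the cheapest provider first.
Take 7 from S27 at 30 → need 1 more.
S17 at 50: take 1 of its 13 → requirement met.
SM, S14: unused.
Cost = 7×30 + 1×50 = 260.

260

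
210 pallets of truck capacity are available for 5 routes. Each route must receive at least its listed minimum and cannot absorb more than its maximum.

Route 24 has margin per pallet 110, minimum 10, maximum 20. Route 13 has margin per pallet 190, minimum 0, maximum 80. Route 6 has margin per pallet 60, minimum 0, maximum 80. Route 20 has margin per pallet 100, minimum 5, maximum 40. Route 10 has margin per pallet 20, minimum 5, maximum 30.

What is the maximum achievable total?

Meeting every minimum uses 10+0+0+5+5 = 20 pallets, leaving 190.
Highest margin per pallet first: Route 13 190 > Route 24 110 > Route 20 100 > Route 6 60 > Route 10 20.
Route 13: +80 to 80 (cap) ; 110 left.
Route 24: +10 to 20 (cap) ; 100 left.
Route 20: +35 to 40 (cap) ; 65 left.
Route 6 has room for 80 more but only 65 remain, so it gets 65.
Total = 110×20 + 190×80 + 60×65 + 100×40 + 20×5 = 25400.

25400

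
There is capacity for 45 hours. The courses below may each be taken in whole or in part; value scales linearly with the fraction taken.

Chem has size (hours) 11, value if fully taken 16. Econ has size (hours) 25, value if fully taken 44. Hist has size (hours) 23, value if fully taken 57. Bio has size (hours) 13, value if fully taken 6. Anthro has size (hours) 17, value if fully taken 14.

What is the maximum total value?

95.72

Best value per unit of size first: Hist 57/23≈2.48, Econ 44/25≈1.76, Chem 16/11≈1.45, Anthro 14/17≈0.824, Bio 6/13≈0.462.
All 23 hours of Hist fit (value 57) → 22 remain.
22 hours left: a 22/25 share of Econ gives 44×22/25 = 38.72.
Total value = 95.72.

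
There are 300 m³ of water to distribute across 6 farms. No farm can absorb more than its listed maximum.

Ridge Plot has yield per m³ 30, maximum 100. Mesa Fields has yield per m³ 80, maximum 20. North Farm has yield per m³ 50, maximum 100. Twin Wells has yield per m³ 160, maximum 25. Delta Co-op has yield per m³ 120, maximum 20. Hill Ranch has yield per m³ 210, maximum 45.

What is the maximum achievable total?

Highest yield per m³ first: Hill Ranch 210 > Twin Wells 160 > Delta Co-op 120 > Mesa Fields 80 > North Farm 50 > Ridge Plot 30.
Give Hill Ranch 45 to hit its cap of 45 ; 255 left.
Give Twin Wells 25 to hit its cap of 25 ; 230 left.
Give Delta Co-op 20 to hit its cap of 20 ; 210 left.
Mesa Fields: +20 to 20 (cap) ; 190 left.
North Farm takes 100 to reach its cap of 100 ; 90 left.
Only 90 left; Ridge Plot takes them to reach 90.
Total = 30×90 + 80×20 + 50×100 + 160×25 + 120×20 + 210×45 = 25150.

25150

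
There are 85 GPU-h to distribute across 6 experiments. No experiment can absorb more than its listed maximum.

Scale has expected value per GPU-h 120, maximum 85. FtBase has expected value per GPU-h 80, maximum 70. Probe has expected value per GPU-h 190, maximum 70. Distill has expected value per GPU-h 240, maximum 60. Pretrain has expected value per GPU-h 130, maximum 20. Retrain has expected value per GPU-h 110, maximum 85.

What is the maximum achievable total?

Order the experiments by expected value per GPU-h: Distill 240 > Probe 190 > Pretrain 130 > Scale 120 > Retrain 110 > FtBase 80.
Distill takes 60 to reach its cap of 60 ; 25 left.
Probe has room for 70 but only 25 remain, so it gets 25.
Total = 190×25 + 240×60 = 19150.

19150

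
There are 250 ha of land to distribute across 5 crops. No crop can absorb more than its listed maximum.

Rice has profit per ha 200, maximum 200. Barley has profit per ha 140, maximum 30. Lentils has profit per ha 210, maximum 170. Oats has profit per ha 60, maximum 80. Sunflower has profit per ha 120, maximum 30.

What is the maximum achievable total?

Order the crops by profit per ha: Lentils 210 > Rice 200 > Barley 140 > Sunflower 120 > Oats 60.
Lentils takes 170 to reach its cap of 170 ; 80 left.
Only 80 left; Rice takes them to reach 80.
Total = 200×80 + 210×170 = 51700.

51700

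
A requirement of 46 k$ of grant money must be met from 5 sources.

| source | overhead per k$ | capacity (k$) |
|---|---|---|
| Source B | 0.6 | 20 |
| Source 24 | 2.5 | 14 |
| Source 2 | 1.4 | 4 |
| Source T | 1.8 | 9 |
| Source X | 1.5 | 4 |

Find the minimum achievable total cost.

62.3

Use sources in increasing cost order.
Take 20 from Source B at 0.6 ; need 26 more.
Source 2 at 1.4: take all 4 k$ ; 22 still needed.
Source X (1.5): use full 4 ; 18 k$ to go.
Source T at 1.8: take all 9 k$ ; 9 still needed.
Source 24 at 2.5: take 9 of its 14 ; requirement met.
Cost = 20×0.6 + 4×1.4 + 4×1.5 + 9×1.8 + 9×2.5 = 62.3.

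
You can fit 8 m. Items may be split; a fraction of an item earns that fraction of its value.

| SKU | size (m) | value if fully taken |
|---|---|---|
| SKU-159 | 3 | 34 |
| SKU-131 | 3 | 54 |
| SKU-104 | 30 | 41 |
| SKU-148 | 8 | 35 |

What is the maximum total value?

96.75

Rank by value-to-size ratio: SKU-131 54/3≈18, SKU-159 34/3≈11.3, SKU-148 35/8≈4.38, SKU-104 41/30≈1.37.
Take all of SKU-131 (3 m, value 54) → 5 m left.
All 3 m of SKU-159 fit (value 34) → 2 remain.
2 m left: a 2/8 share of SKU-148 gives 35×2/8 = 8.75.
Total value = 96.75.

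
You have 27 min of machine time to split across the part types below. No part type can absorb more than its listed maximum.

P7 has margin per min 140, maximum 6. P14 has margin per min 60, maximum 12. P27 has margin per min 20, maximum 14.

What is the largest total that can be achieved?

1740

Highest margin per min first: P7 140 > P14 60 > P27 20.
P7 takes 6 to reach its cap of 6 ; 21 left.
P14 takes 12 to reach its cap of 12 ; 9 left.
Only 9 left; P27 takes them to reach 9.
Total = 140×6 + 60×12 + 20×9 = 1740.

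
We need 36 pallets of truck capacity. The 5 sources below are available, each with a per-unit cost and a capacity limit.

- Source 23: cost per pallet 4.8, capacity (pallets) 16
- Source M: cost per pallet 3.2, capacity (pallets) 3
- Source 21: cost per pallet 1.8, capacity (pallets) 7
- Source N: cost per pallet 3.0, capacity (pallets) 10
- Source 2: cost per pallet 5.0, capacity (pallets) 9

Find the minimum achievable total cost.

129

Use sources in increasing cost order.
Take 7 from Source 21 at 1.8 → need 29 more.
Take 10 from Source N at 3.0 → need 19 more.
Take 3 from Source M at 3.2 → need 16 more.
Source 23 at 4.8: take all 16 pallets → 0 still needed.
Source 2: unused.
Cost = 7×1.8 + 10×3.0 + 3×3.2 + 16×4.8 = 129.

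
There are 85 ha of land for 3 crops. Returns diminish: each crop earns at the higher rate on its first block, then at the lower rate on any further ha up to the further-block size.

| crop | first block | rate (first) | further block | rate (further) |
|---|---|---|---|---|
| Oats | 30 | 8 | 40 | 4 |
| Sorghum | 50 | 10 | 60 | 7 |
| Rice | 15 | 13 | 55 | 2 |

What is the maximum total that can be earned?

855

Treat each block as its own option and order by rate: Rice/tier1 13 > Sorghum/tier1 10 > Oats/tier1 8 > Sorghum/tier2 7 > Oats/tier2 4 > Rice/tier2 2.
Rice/tier1 (13): +15 ; 70 left.
Sorghum/tier1 (10): +50 ; 20 left.
Oats/tier1: +20 of 30 at 8; pool empty.
Total = 13×15 + 10×50 + 8×20 = 855.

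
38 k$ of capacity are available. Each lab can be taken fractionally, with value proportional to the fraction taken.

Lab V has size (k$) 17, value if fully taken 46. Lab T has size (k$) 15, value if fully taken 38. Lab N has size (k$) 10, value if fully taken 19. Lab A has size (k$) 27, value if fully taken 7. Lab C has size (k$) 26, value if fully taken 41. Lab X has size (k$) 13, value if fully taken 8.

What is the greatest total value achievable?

95.4

Sort by value density: Lab V 46/17≈2.71, Lab T 38/15≈2.53, Lab N 19/10≈1.9, Lab C 41/26≈1.58, Lab X 8/13≈0.615, Lab A 7/27≈0.259.
Take all of Lab V (17 k$, value 46) — 21 k$ left.
All 15 k$ of Lab T fit (value 38) — 6 remain.
Fill the last 6 k$ with part of Lab N: 6/10 of it earns 11.4.
Total value = 95.4.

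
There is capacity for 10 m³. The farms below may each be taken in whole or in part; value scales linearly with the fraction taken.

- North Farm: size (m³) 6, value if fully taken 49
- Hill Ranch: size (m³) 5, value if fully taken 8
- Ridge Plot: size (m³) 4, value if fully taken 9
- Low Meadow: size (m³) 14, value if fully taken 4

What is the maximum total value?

58

Rank by value-to-size ratio: North Farm 49/6≈8.17, Ridge Plot 9/4≈2.25, Hill Ranch 8/5≈1.6, Low Meadow 4/14≈0.286.
Take all of North Farm (6 m³, value 49) — 4 m³ left.
Take all of Ridge Plot (4 m³, value 9) — 0 m³ left.
Total value = 58.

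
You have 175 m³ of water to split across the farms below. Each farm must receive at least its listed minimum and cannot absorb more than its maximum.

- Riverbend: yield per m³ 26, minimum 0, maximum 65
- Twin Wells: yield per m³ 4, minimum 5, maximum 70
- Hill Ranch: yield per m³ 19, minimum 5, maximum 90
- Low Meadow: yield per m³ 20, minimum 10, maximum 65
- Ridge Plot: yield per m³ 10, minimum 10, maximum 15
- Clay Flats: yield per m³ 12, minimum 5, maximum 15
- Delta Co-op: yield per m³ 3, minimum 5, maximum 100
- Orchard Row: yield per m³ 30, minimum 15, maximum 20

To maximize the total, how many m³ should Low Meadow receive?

Meeting every minimum uses 0+5+5+10+10+5+5+15 = 55 m³, leaving 120.
Rank by yield per m³: Orchard Row 30 > Riverbend 26 > Low Meadow 20 > Hill Ranch 19 > Clay Flats 12 > Ridge Plot 10 > Twin Wells 4 > Delta Co-op 3.
Give Orchard Row 5 more to hit its cap of 20 → 115 left.
Riverbend takes 65 more to reach its cap of 65 → 50 left.
Low Meadow has room for 55 more but only 50 remain, so it gets 60.

60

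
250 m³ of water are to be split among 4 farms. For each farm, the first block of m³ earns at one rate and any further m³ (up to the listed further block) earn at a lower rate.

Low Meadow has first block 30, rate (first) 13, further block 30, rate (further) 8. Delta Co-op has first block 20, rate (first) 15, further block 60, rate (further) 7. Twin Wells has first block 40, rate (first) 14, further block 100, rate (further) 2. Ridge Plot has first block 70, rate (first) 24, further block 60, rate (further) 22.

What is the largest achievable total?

Treat each block as its own option and order by rate: Ridge Plot/tier1 24 > Ridge Plot/tier2 22 > Delta Co-op/tier1 15 > Twin Wells/tier1 14 > Low Meadow/tier1 13 > Low Meadow/tier2 8 > Delta Co-op/tier2 7 > Twin Wells/tier2 2.
Ridge Plot/tier1 (24): +70 ; 180 left.
Ridge Plot/tier2 (22): +60 ; 120 left.
Delta Co-op tier1 at 15: fill all 20 ; 100 left.
Twin Wells/tier1 (14): +40 ; 60 left.
Low Meadow/tier1 (13): +30 ; 30 left.
Low Meadow/tier2 (8): +30 ; 0 left.
Total = 24×70 + 22×60 + 15×20 + 14×40 + 13×30 + 8×30 = 4490.

4490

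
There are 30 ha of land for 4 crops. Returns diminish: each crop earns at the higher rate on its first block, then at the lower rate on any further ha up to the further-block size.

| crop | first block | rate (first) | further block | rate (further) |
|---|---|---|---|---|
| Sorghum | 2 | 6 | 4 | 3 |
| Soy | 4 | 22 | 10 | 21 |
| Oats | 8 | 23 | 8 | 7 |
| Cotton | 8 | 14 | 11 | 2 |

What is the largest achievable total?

Treat each block as its own option and order by rate: Oats/T1 23 > Soy/T1 22 > Soy/T2 21 > Cotton/T1 14 > Oats/T2 7 > Sorghum/T1 6 > Sorghum/T2 3 > Cotton/T2 2.
Fill Oats T1 block (8 at 23) — 22 left.
Soy T1 at 22: fill all 4 — 18 left.
Soy T2 at 21: fill all 10 — 8 left.
Cotton T1 at 14: fill all 8 — 0 left.
Total = 23×8 + 22×4 + 21×10 + 14×8 = 594.

594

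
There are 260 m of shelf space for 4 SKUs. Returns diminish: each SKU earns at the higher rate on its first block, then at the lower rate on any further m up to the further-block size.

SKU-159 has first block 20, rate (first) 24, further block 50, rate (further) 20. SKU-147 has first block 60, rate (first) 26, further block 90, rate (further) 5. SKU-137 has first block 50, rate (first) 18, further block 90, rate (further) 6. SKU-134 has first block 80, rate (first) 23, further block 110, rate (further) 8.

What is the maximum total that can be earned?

Treat each block as its own option and order by rate: SKU-147/T1 26 > SKU-159/T1 24 > SKU-134/T1 23 > SKU-159/T2 20 > SKU-137/T1 18 > SKU-134/T2 8 > SKU-137/T2 6 > SKU-147/T2 5.
Fill SKU-147 T1 block (60 at 26) — 200 left.
SKU-159/T1 (24): +20 — 180 left.
SKU-134 T1 at 23: fill all 80 — 100 left.
SKU-159/T2 (20): +50 — 50 left.
SKU-137/T1 (18): +50 — 0 left.
Total = 26×60 + 24×20 + 23×80 + 20×50 + 18×50 = 5780.

5780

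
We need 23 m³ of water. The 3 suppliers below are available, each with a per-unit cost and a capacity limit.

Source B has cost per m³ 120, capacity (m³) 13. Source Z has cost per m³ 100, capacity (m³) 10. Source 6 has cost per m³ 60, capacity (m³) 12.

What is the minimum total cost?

Use suppliers in increasing cost order.
Source 6 at 60: take all 12 m³ — 11 still needed.
Source Z (100): use full 10 — 1 m³ to go.
Take 1 from Source B at 120 to finish.
Cost = 12×60 + 10×100 + 1×120 = 1840.

1840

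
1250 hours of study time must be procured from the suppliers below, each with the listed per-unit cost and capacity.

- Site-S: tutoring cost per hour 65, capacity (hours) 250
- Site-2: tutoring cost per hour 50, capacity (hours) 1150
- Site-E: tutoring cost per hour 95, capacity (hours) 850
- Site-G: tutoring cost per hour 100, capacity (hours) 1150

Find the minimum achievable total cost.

64000

Use suppliers in increasing cost order.
Take 1150 from Site-2 at 50 — need 100 more.
Take 100 from Site-S at 65 to finish.
Site-E, Site-G: unused.
Cost = 1150×50 + 100×65 = 64000.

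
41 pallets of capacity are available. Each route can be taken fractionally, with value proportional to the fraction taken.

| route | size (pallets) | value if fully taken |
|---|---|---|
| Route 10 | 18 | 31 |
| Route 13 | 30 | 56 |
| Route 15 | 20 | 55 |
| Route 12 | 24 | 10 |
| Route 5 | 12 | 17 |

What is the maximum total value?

Rank by value-to-size ratio: Route 15 55/20≈2.75, Route 13 56/30≈1.87, Route 10 31/18≈1.72, Route 5 17/12≈1.42, Route 12 10/24≈0.417.
Route 15: take in full, 20 pallets for value 55 → 21 left.
Fill the last 21 pallets with part of Route 13: 21/30 of it earns 39.2.
Total value = 94.2.

94.2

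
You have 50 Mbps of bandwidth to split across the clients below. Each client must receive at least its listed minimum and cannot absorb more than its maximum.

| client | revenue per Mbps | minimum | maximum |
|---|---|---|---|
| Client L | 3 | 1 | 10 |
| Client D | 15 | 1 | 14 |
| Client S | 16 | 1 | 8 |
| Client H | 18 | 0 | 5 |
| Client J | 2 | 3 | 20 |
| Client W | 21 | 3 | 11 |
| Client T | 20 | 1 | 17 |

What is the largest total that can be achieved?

873

Meeting every minimum uses 1+1+1+0+3+3+1 = 10 Mbps, leaving 40.
Order the clients by revenue per Mbps: Client W 21 > Client T 20 > Client H 18 > Client S 16 > Client D 15 > Client L 3 > Client J 2.
Give Client W 8 more to hit its cap of 11 ; 32 left.
Give Client T 16 more to hit its cap of 17 ; 16 left.
Client H takes 5 more to reach its cap of 5 ; 11 left.
Client S takes 7 more to reach its cap of 8 ; 4 left.
Only 4 left; Client D takes them to reach 5.
Total = 3×1 + 15×5 + 16×8 + 18×5 + 2×3 + 21×11 + 20×17 = 873.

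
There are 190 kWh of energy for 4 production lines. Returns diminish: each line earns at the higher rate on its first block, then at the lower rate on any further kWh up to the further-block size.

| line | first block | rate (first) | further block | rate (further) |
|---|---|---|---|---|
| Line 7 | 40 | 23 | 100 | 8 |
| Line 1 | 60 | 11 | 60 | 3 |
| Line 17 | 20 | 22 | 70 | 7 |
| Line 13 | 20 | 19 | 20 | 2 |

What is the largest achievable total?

2800

Treat each block as its own option and order by rate: Line 7/tier1 23 > Line 17/tier1 22 > Line 13/tier1 19 > Line 1/tier1 11 > Line 7/tier2 8 > Line 17/tier2 7 > Line 1/tier2 3 > Line 13/tier2 2.
Fill Line 7 tier1 block (40 at 23) ; 150 left.
Line 17/tier1 (22): +20 ; 130 left.
Line 13/tier1 (19): +20 ; 110 left.
Line 1 tier1 at 11: fill all 60 ; 50 left.
Line 7/tier2: +50 of 100 at 8; pool empty.
Total = 23×40 + 22×20 + 19×20 + 11×60 + 8×50 = 2800.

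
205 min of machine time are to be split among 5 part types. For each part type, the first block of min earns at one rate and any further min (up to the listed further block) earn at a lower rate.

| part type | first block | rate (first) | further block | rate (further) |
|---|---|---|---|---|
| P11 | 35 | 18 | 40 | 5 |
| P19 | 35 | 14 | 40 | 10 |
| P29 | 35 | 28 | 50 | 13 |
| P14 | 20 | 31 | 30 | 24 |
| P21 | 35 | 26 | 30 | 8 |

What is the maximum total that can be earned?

4545

Treat each block as its own option and order by rate: P14/first 31 > P29/first 28 > P21/first 26 > P14/second 24 > P11/first 18 > P19/first 14 > P29/second 13 > P19/second 10 > P21/second 8 > P11/second 5.
Fill P14 first block (20 at 31) — 185 left.
P29 first at 28: fill all 35 — 150 left.
P21 first at 26: fill all 35 — 115 left.
P14 second at 24: fill all 30 — 85 left.
P11 first at 18: fill all 35 — 50 left.
P19/first (14): +35 — 15 left.
15 remain; put them into P29 second at 13.
Total = 31×20 + 28×35 + 26×35 + 24×30 + 18×35 + 14×35 + 13×15 = 4545.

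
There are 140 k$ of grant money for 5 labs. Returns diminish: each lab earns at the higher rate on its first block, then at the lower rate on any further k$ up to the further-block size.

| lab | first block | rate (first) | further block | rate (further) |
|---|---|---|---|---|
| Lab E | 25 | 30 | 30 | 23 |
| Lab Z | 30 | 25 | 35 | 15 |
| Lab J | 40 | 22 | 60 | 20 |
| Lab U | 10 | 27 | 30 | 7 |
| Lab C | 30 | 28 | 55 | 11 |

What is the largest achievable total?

Rank every tier by rate: Lab E/tier1 30 > Lab C/tier1 28 > Lab U/tier1 27 > Lab Z/tier1 25 > Lab E/tier2 23 > Lab J/tier1 22 > Lab J/tier2 20 > Lab Z/tier2 15 > Lab C/tier2 11 > Lab U/tier2 7.
Fill Lab E tier1 block (25 at 30) — 115 left.
Lab C tier1 at 28: fill all 30 — 85 left.
Fill Lab U tier1 block (10 at 27) — 75 left.
Lab Z/tier1 (25): +30 — 45 left.
Lab E/tier2 (23): +30 — 15 left.
Lab J/tier1: +15 of 40 at 22; pool empty.
Total = 30×25 + 28×30 + 27×10 + 25×30 + 23×30 + 22×15 = 3630.

3630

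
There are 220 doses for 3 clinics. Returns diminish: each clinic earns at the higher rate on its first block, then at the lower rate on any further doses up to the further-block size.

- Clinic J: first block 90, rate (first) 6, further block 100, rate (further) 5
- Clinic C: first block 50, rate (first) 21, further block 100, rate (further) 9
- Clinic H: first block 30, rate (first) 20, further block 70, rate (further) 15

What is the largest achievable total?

Treat each block as its own option and order by rate: Clinic C/tier1 21 > Clinic H/tier1 20 > Clinic H/tier2 15 > Clinic C/tier2 9 > Clinic J/tier1 6 > Clinic J/tier2 5.
Fill Clinic C tier1 block (50 at 21) → 170 left.
Clinic H tier1 at 20: fill all 30 → 140 left.
Clinic H tier2 at 15: fill all 70 → 70 left.
Clinic C tier2 at 9: only 70 left, fill 70.
Total = 21×50 + 20×30 + 15×70 + 9×70 = 3330.

3330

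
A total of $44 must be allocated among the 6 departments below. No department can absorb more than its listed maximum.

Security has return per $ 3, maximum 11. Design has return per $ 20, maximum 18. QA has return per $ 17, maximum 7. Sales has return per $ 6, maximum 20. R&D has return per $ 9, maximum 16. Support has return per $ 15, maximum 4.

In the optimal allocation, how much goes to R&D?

Rank by return per $: Design 20 > QA 17 > Support 15 > R&D 9 > Sales 6 > Security 3.
Give Design 18 to hit its cap of 18 ; 26 left.
QA: +7 to 7 (cap) ; 19 left.
Support: +4 to 4 (cap) ; 15 left.
R&D has room for 16 but only 15 remain, so it gets 15.

15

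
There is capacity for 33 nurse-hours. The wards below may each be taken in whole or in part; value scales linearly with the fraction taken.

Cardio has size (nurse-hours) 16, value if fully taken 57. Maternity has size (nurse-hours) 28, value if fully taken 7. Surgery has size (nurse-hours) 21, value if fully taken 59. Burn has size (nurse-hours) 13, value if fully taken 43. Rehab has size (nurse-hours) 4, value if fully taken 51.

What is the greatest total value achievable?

Sort by value density: Rehab 51/4≈12.8, Cardio 57/16≈3.56, Burn 43/13≈3.31, Surgery 59/21≈2.81, Maternity 7/28≈0.25.
Rehab: take in full, 4 nurse-hours for value 51 → 29 left.
Take all of Cardio (16 nurse-hours, value 57) → 13 nurse-hours left.
All 13 nurse-hours of Burn fit (value 43) → 0 remain.
Total value = 151.

151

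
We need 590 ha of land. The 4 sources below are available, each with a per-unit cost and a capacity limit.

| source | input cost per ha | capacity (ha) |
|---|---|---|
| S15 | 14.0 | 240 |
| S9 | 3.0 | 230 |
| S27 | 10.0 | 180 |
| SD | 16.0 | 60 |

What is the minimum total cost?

5010

Fill from the cheapest source first.
S9 at 3.0: take all 230 ha → 360 still needed.
S27 (10.0): use full 180 → 180 ha to go.
S15 at 14.0: take 180 of its 240 → requirement met.
SD: unused.
Cost = 230×3.0 + 180×10.0 + 180×14.0 = 5010.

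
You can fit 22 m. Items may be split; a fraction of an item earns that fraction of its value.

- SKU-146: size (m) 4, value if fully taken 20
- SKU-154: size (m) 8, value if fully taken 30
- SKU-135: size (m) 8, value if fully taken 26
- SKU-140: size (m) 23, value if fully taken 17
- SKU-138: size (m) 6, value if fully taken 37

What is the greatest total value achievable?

100

Sort by value density: SKU-138 37/6≈6.17, SKU-146 20/4≈5, SKU-154 30/8≈3.75, SKU-135 26/8≈3.25, SKU-140 17/23≈0.739.
SKU-138: take in full, 6 m for value 37 → 16 left.
Take all of SKU-146 (4 m, value 20) → 12 m left.
All 8 m of SKU-154 fit (value 30) → 4 remain.
4 m left: a 4/8 share of SKU-135 gives 26×4/8 = 13.
Total value = 100.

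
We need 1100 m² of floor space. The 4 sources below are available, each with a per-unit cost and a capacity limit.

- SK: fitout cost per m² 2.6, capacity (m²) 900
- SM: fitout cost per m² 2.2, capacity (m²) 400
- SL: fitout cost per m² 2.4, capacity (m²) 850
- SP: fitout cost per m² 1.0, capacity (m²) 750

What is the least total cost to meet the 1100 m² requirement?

1520

Use sources in increasing cost order.
SP (1.0): use full 750 — 350 m² to go.
SM (2.2): take the remaining 350 — done.
SL, SK: unused.
Cost = 750×1.0 + 350×2.2 = 1520.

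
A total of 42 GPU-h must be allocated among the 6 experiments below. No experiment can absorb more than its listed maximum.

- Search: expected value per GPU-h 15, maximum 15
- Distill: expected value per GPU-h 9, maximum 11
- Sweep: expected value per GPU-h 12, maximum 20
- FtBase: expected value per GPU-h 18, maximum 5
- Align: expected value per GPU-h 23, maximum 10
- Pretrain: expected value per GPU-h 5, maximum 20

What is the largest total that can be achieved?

689

Highest expected value per GPU-h first: Align 23 > FtBase 18 > Search 15 > Sweep 12 > Distill 9 > Pretrain 5.
Give Align 10 to hit its cap of 10 — 32 left.
FtBase: +5 to 5 (cap) — 27 left.
Give Search 15 to hit its cap of 15 — 12 left.
Only 12 left; Sweep takes them to reach 12.
Total = 15×15 + 12×12 + 18×5 + 23×10 = 689.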